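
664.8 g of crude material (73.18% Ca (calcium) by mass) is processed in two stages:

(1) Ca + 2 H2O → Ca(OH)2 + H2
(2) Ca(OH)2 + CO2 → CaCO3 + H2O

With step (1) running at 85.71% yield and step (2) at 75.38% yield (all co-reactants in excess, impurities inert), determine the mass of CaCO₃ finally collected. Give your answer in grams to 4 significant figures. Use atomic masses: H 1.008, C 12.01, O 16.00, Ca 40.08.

784.9 g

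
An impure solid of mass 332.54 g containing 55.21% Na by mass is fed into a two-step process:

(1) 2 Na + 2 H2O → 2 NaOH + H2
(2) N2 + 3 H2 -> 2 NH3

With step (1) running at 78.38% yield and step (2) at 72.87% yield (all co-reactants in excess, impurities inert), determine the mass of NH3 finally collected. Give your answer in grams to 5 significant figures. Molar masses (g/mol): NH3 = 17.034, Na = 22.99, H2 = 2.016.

25.898 g

Pure Na = 332.54 × 0.5521 = 183.595 g.
n(Na) = 183.595 / 22.99 = 7.98588 mol.
Step 1 (Na:H2 = 2:1): theoretical n(H2) = 3.99294 mol; at 78.38% yield, n(H2) = 3.12967 mol.
Step 2 (H2:NH3 = 3:2): theoretical n(NH3) = 2.08644 mol, so theoretical mass = 2.08644 × 17.034 = 35.5405 g.
At 72.87% yield, actual mass of NH3 = 35.5405 × 0.7287 = 25.8983 g.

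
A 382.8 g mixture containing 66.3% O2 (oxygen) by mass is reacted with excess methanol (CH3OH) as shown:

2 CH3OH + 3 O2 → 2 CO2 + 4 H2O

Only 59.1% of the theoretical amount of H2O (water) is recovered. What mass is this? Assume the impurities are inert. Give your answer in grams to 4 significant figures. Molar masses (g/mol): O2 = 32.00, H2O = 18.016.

112.6 g

Pure O2 available = 382.8 g × 0.663 = 253.80 g.
n(O2) = 253.80 g / 32.00 g/mol = 7.9311 mol.
From the equation the O2:H2O mole ratio is 3:4, so n(H2O) = 7.9311 × 4/3 = 10.575 mol.
Mass of H2O = 10.575 mol × 18.016 g/mol = 190.52 g.
Actual mass collected = 190.52 g × 0.591 = 112.60 g.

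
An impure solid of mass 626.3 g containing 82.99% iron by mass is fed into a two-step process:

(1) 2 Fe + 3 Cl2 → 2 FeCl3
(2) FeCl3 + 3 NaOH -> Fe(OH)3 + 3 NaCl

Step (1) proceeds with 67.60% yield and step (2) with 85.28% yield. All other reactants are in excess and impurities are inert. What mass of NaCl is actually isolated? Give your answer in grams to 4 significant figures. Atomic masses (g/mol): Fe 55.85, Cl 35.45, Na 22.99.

940.6 g

Pure Fe = 626.3 × 0.8299 = 519.77 g.
M(Fe) = 55.85 g/mol.
M(NaCl) = 22.99 + 35.45 = 58.44 g/mol.
n(Fe) = 519.77 / 55.85 = 9.3065 mol.
Step 1 (Fe:FeCl3 = 2:2): theoretical n(FeCl3) = 9.3065 mol; at 67.60% yield, n(FeCl3) = 6.2912 mol.
Step 2 (FeCl3:NaCl = 1:3): theoretical n(NaCl) = 18.874 mol, so theoretical mass = 18.874 × 58.44 = 1103.0 g.
At 85.28% yield, actual mass of NaCl = 1103.0 × 0.8528 = 940.61 g.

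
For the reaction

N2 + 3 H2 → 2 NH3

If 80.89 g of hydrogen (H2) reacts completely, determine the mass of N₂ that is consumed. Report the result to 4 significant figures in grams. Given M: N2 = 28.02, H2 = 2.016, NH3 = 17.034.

n(H2) = 80.890 g / 2.016 g/mol = 40.124 mol.
From the equation the H2:N2 mole ratio is 3:1, so n(N2) = 40.124 × 1/3 = 13.375 mol.
Mass of N2 = 13.375 mol × 28.02 g/mol = 374.76 g.

374.8 g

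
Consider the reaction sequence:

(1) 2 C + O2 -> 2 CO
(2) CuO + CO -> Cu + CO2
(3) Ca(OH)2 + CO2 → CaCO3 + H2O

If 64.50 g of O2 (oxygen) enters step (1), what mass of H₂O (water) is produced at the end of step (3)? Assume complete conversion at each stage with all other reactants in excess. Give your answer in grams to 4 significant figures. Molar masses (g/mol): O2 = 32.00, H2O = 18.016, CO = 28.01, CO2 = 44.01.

72.63 g

n(O2) = 64.50 / 32.00 = 2.0156 mol.
Reaction (1): O2→CO ratio 1:2 ⇒ n(CO) = 4.0312 mol.
Reaction (2): CO→CO2 ratio 1:1 ⇒ n(CO2) = 4.0312 mol.
Reaction (3): CO2→H2O ratio 1:1 ⇒ n(H2O) = 4.0312 mol.
Mass of H2O = 4.0312 × 18.016 = 72.627 g.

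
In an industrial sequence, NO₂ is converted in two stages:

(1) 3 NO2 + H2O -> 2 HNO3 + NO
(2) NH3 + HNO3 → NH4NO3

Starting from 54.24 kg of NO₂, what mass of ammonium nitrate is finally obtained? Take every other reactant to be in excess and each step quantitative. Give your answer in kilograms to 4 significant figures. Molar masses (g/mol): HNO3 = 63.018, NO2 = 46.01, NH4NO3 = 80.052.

54.24 kg = 54240 g.
n(NO2) = 54240 / 46.01 = 1178.9 mol.
Step 1 gives a 3:2 ratio of NO2 to HNO3, so n(HNO3) = 785.92 mol.
In step 2 the HNO3:NH4NO3 ratio is 1:1, so n(NH4NO3) = 785.92 mol.
Mass of NH4NO3 = 785.92 × 80.052 = 62914 g = 62.91 kg.

62.91 kg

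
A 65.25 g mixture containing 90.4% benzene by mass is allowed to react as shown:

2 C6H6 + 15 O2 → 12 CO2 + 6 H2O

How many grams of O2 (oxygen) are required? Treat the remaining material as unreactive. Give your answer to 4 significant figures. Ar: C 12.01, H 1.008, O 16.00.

Mass of pure C6H6 = 65.25 g × 0.904 = 58.986 g.
M(C6H6) = 6(12.01) + 6(1.008) = 78.108 g/mol.
M(O2) = 2(16.00) = 32.00 g/mol.
n(C6H6) = 58.986 g / 78.108 g/mol = 0.75519 mol.
From the equation the C6H6:O2 mole ratio is 2:15, so n(O2) = 0.75519 × 15/2 = 5.6639 mol.
Mass of O2 = 5.6639 mol × 32.00 g/mol = 181.24 g.

181.2 g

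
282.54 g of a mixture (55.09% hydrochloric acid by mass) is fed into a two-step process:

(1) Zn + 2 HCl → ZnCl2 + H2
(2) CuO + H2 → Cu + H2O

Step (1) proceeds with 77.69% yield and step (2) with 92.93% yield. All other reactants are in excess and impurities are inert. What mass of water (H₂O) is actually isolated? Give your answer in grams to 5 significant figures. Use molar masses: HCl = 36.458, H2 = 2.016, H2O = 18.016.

Pure HCl = 282.54 × 0.5509 = 155.651 g.
n(HCl) = 155.651 / 36.458 = 4.26933 mol.
Step 1 (HCl:H2 = 2:1): theoretical n(H2) = 2.13467 mol; at 77.69% yield, n(H2) = 1.65842 mol.
Step 2 (H2:H2O = 1:1): theoretical n(H2O) = 1.65842 mol, so theoretical mass = 1.65842 × 18.016 = 29.8781 g.
At 92.93% yield, actual mass of H2O = 29.8781 × 0.9293 = 27.7657 g.

27.766 g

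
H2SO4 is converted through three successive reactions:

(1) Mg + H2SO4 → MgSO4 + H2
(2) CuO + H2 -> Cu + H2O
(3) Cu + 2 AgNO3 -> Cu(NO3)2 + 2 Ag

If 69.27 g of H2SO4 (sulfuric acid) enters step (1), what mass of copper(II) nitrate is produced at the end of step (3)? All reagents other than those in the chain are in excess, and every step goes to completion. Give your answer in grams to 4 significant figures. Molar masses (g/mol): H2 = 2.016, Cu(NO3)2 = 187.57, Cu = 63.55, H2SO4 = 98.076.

132.5 g

n(H2SO4) = 69.27 / 98.076 = 0.70629 mol.
Reaction (1): H2SO4→H2 ratio 1:1 ⇒ n(H2) = 0.70629 mol.
Reaction (2): H2→Cu ratio 1:1 ⇒ n(Cu) = 0.70629 mol.
Reaction (3): Cu→Cu(NO3)2 ratio 1:1 ⇒ n(Cu(NO3)2) = 0.70629 mol.
Mass of Cu(NO3)2 = 0.70629 × 187.57 = 132.48 g.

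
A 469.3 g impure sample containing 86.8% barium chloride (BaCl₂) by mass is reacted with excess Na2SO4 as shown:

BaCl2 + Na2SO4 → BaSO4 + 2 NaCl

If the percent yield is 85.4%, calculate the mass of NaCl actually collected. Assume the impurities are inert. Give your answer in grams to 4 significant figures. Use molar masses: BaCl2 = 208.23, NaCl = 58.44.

Pure BaCl2 available = 469.3 g × 0.868 = 407.35 g.
n(BaCl2) = 407.35 g / 208.23 g/mol = 1.9563 mol.
From the equation the BaCl2:NaCl mole ratio is 1:2, so n(NaCl) = 1.9563 × 2/1 = 3.9125 mol.
Mass of NaCl = 3.9125 mol × 58.44 g/mol = 228.65 g.
Actual mass collected = 228.65 g × 0.854 = 195.27 g.

195.3 g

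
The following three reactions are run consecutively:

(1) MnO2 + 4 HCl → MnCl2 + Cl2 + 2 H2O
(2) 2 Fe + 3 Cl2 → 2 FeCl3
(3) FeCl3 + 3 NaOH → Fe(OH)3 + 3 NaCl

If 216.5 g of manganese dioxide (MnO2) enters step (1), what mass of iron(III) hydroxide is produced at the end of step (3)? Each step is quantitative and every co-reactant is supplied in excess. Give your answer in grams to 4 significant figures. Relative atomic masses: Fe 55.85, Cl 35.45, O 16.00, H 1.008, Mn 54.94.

177.4 g

M(MnO2) = 54.94 + 2(16.00) = 86.94 g/mol.
M(Fe(OH)3) = 55.85 + 3(16.00) + 3(1.008) = 106.874 g/mol.
n(MnO2) = 216.5 / 86.94 = 2.4902 mol.
Reaction (1): MnO2→Cl2 ratio 1:1 ⇒ n(Cl2) = 2.4902 mol.
Reaction (2): Cl2→FeCl3 ratio 3:2 ⇒ n(FeCl3) = 1.6601 mol.
Reaction (3): FeCl3→Fe(OH)3 ratio 1:1 ⇒ n(Fe(OH)3) = 1.6601 mol.
Mass of Fe(OH)3 = 1.6601 × 106.874 = 177.43 g.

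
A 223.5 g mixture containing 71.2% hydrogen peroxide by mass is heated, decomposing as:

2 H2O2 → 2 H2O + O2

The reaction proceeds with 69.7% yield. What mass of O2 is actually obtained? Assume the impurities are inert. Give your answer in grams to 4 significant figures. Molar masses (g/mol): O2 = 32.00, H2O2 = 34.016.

Pure H2O2 available = 223.5 g × 0.712 = 159.13 g.
n(H2O2) = 159.13 g / 34.016 g/mol = 4.6782 mol.
From the equation the H2O2:O2 mole ratio is 2:1, so n(O2) = 4.6782 × 1/2 = 2.3391 mol.
Mass of O2 = 2.3391 mol × 32.00 g/mol = 74.850 g.
Actual mass collected = 74.850 g × 0.697 = 52.171 g.

52.17 g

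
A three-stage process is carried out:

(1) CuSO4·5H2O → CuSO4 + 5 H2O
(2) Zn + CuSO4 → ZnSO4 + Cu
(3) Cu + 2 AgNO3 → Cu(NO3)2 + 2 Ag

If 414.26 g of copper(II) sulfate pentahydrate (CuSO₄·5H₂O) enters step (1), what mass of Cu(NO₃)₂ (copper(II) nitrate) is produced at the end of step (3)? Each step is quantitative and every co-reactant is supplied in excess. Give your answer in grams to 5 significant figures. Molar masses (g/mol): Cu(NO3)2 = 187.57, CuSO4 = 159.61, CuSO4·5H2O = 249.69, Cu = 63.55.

n(CuSO4·5H2O) = 414.26 / 249.69 = 1.65910 mol.
Reaction (1): CuSO4·5H2O→CuSO4 ratio 1:1 ⇒ n(CuSO4) = 1.65910 mol.
Reaction (2): CuSO4→Cu ratio 1:1 ⇒ n(Cu) = 1.65910 mol.
Reaction (3): Cu→Cu(NO3)2 ratio 1:1 ⇒ n(Cu(NO3)2) = 1.65910 mol.
Mass of Cu(NO3)2 = 1.65910 × 187.57 = 311.197 g.

311.20 g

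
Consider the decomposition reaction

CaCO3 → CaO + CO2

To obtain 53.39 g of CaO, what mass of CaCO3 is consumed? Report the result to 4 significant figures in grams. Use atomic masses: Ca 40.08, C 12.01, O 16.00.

95.29 g

M(CaO) = 40.08 + 16.00 = 56.08 g/mol.
M(CaCO3) = 40.08 + 12.01 + 3(16.00) = 100.09 g/mol.
n(CaO) = 53.390 g / 56.08 g/mol = 0.95203 mol.
From the equation the CaO:CaCO3 mole ratio is 1:1, so n(CaCO3) = 0.95203 × 1/1 = 0.95203 mol.
Mass of CaCO3 = 0.95203 mol × 100.09 g/mol = 95.289 g.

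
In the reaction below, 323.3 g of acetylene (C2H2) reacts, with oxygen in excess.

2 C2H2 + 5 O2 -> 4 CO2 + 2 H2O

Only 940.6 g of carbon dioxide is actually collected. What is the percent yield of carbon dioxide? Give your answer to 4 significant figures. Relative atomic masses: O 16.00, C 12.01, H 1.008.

M(C2H2) = 2(12.01) + 2(1.008) = 26.036 g/mol.
M(CO2) = 12.01 + 2(16.00) = 44.01 g/mol.
n(C2H2) = 323.30 g / 26.036 g/mol = 12.417 mol.
From the equation the C2H2:CO2 mole ratio is 2:4, so n(CO2) = 12.417 × 4/2 = 24.835 mol.
Mass of CO2 = 24.835 mol × 44.01 g/mol = 1093.0 g.
This is the theoretical yield. Percent yield = 940.6 g / 1093.0 g × 100% = 86.058%.

86.06 %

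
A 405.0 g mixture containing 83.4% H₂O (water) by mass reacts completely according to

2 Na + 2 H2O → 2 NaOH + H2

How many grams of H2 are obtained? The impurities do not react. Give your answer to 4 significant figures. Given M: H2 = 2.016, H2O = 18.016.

Mass of pure H2O = 405.0 g × 0.834 = 337.77 g.
n(H2O) = 337.77 g / 18.016 g/mol = 18.748 mol.
From the equation the H2O:H2 mole ratio is 2:1, so n(H2) = 18.748 × 1/2 = 9.3742 mol.
Mass of H2 = 9.3742 mol × 2.016 g/mol = 18.898 g.

18.90 g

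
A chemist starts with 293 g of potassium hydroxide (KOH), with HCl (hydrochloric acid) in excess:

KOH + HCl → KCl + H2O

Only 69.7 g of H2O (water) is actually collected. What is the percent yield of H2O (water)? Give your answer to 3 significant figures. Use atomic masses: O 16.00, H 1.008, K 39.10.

74.1 %

M(KOH) = 39.10 + 16.00 + 1.008 = 56.108 g/mol.
M(H2O) = 2(1.008) + 16.00 = 18.016 g/mol.
n(KOH) = 293.0 g / 56.108 g/mol = 5.222 mol.
From the equation the KOH:H2O mole ratio is 1:1, so n(H2O) = 5.222 × 1/1 = 5.222 mol.
Mass of H2O = 5.222 mol × 18.016 g/mol = 94.08 g.
This is the theoretical yield. Percent yield = 69.7 g / 94.08 g × 100% = 74.09%.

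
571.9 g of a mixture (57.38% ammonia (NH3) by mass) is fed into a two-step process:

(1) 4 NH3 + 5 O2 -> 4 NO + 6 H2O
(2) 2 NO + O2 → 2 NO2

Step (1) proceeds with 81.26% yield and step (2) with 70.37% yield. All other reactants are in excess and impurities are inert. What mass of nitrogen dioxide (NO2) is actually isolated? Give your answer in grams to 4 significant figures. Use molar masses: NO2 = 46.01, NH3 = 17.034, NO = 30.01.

Pure NH3 = 571.9 × 0.5738 = 328.16 g.
n(NH3) = 328.16 / 17.034 = 19.265 mol.
Step 1 (NH3:NO = 4:4): theoretical n(NO) = 19.265 mol; at 81.26% yield, n(NO) = 15.655 mol.
Step 2 (NO:NO2 = 2:2): theoretical n(NO2) = 15.655 mol, so theoretical mass = 15.655 × 46.01 = 720.27 g.
At 70.37% yield, actual mass of NO2 = 720.27 × 0.7037 = 506.85 g.

506.9 g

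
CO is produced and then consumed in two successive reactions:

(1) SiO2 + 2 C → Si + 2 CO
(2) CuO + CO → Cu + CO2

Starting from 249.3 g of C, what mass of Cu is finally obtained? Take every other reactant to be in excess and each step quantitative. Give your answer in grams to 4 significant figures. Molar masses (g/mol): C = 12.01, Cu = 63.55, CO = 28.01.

1319 g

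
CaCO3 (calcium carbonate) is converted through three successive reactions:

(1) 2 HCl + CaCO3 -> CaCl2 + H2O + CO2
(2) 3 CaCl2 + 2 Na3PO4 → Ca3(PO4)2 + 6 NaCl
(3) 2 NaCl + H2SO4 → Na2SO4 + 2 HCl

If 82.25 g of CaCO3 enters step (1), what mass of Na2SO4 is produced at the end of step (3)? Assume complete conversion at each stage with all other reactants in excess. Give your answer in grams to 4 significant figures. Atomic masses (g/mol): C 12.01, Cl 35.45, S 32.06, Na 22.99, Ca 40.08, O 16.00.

116.7 g

M(CaCO3) = 40.08 + 12.01 + 3(16.00) = 100.09 g/mol.
M(Na2SO4) = 2(22.99) + 32.06 + 4(16.00) = 142.04 g/mol.
n(CaCO3) = 82.25 / 100.09 = 0.82176 mol.
Reaction (1): CaCO3→CaCl2 ratio 1:1 ⇒ n(CaCl2) = 0.82176 mol.
Reaction (2): CaCl2→NaCl ratio 3:6 ⇒ n(NaCl) = 1.6435 mol.
Reaction (3): NaCl→Na2SO4 ratio 2:1 ⇒ n(Na2SO4) = 0.82176 mol.
Mass of Na2SO4 = 0.82176 × 142.04 = 116.72 g.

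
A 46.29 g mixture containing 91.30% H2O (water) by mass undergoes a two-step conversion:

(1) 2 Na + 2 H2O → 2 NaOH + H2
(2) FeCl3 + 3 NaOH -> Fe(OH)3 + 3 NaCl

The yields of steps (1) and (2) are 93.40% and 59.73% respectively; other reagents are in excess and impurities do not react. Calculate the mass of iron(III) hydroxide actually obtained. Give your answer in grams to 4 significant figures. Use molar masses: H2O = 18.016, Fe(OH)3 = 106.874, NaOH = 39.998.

Pure H2O = 46.29 × 0.9130 = 42.263 g.
n(H2O) = 42.263 / 18.016 = 2.3458 mol.
Step 1 (H2O:NaOH = 2:2): theoretical n(NaOH) = 2.3458 mol; at 93.40% yield, n(NaOH) = 2.1910 mol.
Step 2 (NaOH:Fe(OH)3 = 3:1): theoretical n(Fe(OH)3) = 0.73034 mol, so theoretical mass = 0.73034 × 106.874 = 78.054 g.
At 59.73% yield, actual mass of Fe(OH)3 = 78.054 × 0.5973 = 46.622 g.

46.62 g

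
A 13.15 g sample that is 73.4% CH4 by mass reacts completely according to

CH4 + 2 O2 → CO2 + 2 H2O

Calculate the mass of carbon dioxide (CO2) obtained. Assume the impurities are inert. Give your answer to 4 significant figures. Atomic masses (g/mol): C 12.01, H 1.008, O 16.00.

Mass of pure CH4 = 13.15 g × 0.734 = 9.6521 g.
M(CH4) = 12.01 + 4(1.008) = 16.042 g/mol.
M(CO2) = 12.01 + 2(16.00) = 44.01 g/mol.
n(CH4) = 9.6521 g / 16.042 g/mol = 0.60168 mol.
From the equation the CH4:CO2 mole ratio is 1:1, so n(CO2) = 0.60168 × 1/1 = 0.60168 mol.
Mass of CO2 = 0.60168 mol × 44.01 g/mol = 26.480 g.

26.48 g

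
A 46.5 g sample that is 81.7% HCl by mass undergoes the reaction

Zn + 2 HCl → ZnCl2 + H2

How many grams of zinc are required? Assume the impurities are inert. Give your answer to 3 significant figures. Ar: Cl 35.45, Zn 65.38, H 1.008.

34.1 g

Mass of pure HCl = 46.5 g × 0.817 = 37.99 g.
M(HCl) = 1.008 + 35.45 = 36.458 g/mol.
M(Zn) = 65.38 g/mol.
n(HCl) = 37.99 g / 36.458 g/mol = 1.042 mol.
From the equation the HCl:Zn mole ratio is 2:1, so n(Zn) = 1.042 × 1/2 = 0.5210 mol.
Mass of Zn = 0.5210 mol × 65.38 g/mol = 34.06 g.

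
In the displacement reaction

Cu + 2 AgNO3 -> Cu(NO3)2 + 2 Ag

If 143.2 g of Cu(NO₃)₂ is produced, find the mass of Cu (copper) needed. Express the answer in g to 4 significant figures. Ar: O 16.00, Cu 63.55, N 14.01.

M(Cu(NO3)2) = 63.55 + 2(14.01) + 6(16.00) = 187.57 g/mol.
M(Cu) = 63.55 g/mol.
n(Cu(NO3)2) = 143.20 g / 187.57 g/mol = 0.76345 mol.
From the equation the Cu(NO3)2:Cu mole ratio is 1:1, so n(Cu) = 0.76345 × 1/1 = 0.76345 mol.
Mass of Cu = 0.76345 mol × 63.55 g/mol = 48.517 g.

48.52 g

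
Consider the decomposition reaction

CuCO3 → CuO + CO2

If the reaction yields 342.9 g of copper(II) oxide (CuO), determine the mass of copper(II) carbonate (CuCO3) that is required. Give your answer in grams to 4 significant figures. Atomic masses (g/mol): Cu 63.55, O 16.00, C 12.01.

532.6 g

M(CuO) = 63.55 + 16.00 = 79.55 g/mol.
M(CuCO3) = 63.55 + 12.01 + 3(16.00) = 123.56 g/mol.
n(CuO) = 342.90 g / 79.55 g/mol = 4.3105 mol.
From the equation the CuO:CuCO3 mole ratio is 1:1, so n(CuCO3) = 4.3105 × 1/1 = 4.3105 mol.
Mass of CuCO3 = 4.3105 mol × 123.56 g/mol = 532.60 g.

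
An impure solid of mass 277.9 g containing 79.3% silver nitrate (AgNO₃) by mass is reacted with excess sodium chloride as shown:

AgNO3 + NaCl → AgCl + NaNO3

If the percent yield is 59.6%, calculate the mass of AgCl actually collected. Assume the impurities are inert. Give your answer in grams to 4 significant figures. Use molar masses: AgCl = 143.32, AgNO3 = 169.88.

110.8 g

Pure AgNO3 available = 277.9 g × 0.793 = 220.37 g.
n(AgNO3) = 220.37 g / 169.88 g/mol = 1.2972 mol.
From the equation the AgNO3:AgCl mole ratio is 1:1, so n(AgCl) = 1.2972 × 1/1 = 1.2972 mol.
Mass of AgCl = 1.2972 mol × 143.32 g/mol = 185.92 g.
Actual mass collected = 185.92 g × 0.596 = 110.81 g.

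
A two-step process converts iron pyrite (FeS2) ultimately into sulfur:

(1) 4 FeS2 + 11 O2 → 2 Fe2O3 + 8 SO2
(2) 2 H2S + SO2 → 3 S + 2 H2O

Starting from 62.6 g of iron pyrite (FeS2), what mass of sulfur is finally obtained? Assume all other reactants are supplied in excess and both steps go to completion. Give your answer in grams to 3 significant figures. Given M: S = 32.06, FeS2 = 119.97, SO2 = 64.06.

n(FeS2) = 62.60 / 119.97 = 0.5218 mol.
Step 1 gives a 4:8 ratio of FeS2 to SO2, so n(SO2) = 1.044 mol.
In step 2 the SO2:S ratio is 1:3, so n(S) = 3.131 mol.
Mass of S = 3.131 × 32.06 = 100.4 g.

100 g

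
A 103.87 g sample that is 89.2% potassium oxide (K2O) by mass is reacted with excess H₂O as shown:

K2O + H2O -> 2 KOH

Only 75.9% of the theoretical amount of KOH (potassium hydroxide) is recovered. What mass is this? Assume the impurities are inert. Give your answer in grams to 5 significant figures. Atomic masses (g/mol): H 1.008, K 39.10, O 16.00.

Pure K2O available = 103.87 g × 0.892 = 92.6520 g.
M(K2O) = 2(39.10) + 16.00 = 94.20 g/mol.
M(KOH) = 39.10 + 16.00 + 1.008 = 56.108 g/mol.
n(K2O) = 92.6520 g / 94.20 g/mol = 0.983567 mol.
From the equation the K2O:KOH mole ratio is 1:2, so n(KOH) = 0.983567 × 2/1 = 1.96713 mol.
Mass of KOH = 1.96713 mol × 56.108 g/mol = 110.372 g.
Actual mass collected = 110.372 g × 0.759 = 83.7723 g.

83.772 g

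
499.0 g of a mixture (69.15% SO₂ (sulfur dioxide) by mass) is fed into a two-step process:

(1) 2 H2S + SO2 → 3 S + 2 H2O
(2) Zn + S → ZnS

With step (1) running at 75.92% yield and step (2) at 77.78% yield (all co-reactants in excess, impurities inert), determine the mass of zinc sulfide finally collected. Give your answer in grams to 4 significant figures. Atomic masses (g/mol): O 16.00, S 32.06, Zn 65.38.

929.8 g

Pure SO2 = 499.0 × 0.6915 = 345.06 g.
M(SO2) = 32.06 + 2(16.00) = 64.06 g/mol.
M(ZnS) = 65.38 + 32.06 = 97.44 g/mol.
n(SO2) = 345.06 / 64.06 = 5.3865 mol.
Step 1 (SO2:S = 1:3): theoretical n(S) = 16.159 mol; at 75.92% yield, n(S) = 12.268 mol.
Step 2 (S:ZnS = 1:1): theoretical n(ZnS) = 12.268 mol, so theoretical mass = 12.268 × 97.44 = 1195.4 g.
At 77.78% yield, actual mass of ZnS = 1195.4 × 0.7778 = 929.80 g.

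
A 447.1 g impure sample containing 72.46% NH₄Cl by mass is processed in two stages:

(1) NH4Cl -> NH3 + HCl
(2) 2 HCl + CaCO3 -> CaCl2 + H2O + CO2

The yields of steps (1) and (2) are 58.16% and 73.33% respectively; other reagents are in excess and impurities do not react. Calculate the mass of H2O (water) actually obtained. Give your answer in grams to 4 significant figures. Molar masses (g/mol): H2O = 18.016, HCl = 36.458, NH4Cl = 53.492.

23.27 g

Pure NH4Cl = 447.1 × 0.7246 = 323.97 g.
n(NH4Cl) = 323.97 / 53.492 = 6.0564 mol.
Step 1 (NH4Cl:HCl = 1:1): theoretical n(HCl) = 6.0564 mol; at 58.16% yield, n(HCl) = 3.5224 mol.
Step 2 (HCl:H2O = 2:1): theoretical n(H2O) = 1.7612 mol, so theoretical mass = 1.7612 × 18.016 = 31.730 g.
At 73.33% yield, actual mass of H2O = 31.730 × 0.7333 = 23.267 g.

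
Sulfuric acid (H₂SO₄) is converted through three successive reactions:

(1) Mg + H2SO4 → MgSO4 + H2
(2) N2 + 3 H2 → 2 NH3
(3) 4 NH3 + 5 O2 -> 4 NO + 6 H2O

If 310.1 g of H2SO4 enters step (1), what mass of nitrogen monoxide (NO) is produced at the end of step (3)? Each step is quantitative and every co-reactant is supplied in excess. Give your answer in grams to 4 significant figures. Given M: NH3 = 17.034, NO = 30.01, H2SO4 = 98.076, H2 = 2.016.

n(H2SO4) = 310.1 / 98.076 = 3.1618 mol.
Reaction (1): H2SO4→H2 ratio 1:1 ⇒ n(H2) = 3.1618 mol.
Reaction (2): H2→NH3 ratio 3:2 ⇒ n(NH3) = 2.1079 mol.
Reaction (3): NH3→NO ratio 4:4 ⇒ n(NO) = 2.1079 mol.
Mass of NO = 2.1079 × 30.01 = 63.258 g.

63.26 g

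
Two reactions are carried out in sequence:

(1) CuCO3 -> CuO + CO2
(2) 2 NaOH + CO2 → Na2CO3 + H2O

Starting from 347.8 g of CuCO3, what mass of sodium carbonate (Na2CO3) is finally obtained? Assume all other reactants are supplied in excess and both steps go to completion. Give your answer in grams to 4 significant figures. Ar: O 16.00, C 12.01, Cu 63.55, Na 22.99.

298.3 g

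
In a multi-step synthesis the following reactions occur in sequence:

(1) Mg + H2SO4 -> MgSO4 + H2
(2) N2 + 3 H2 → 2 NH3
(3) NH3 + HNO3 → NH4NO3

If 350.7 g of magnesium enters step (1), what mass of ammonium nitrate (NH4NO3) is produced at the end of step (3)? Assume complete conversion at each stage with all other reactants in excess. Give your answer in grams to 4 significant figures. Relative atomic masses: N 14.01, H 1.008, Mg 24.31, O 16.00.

M(Mg) = 24.31 g/mol.
M(NH4NO3) = 2(14.01) + 4(1.008) + 3(16.00) = 80.052 g/mol.
n(Mg) = 350.7 / 24.31 = 14.426 mol.
Reaction (1): Mg→H2 ratio 1:1 ⇒ n(H2) = 14.426 mol.
Reaction (2): H2→NH3 ratio 3:2 ⇒ n(NH3) = 9.6174 mol.
Reaction (3): NH3→NH4NO3 ratio 1:1 ⇒ n(NH4NO3) = 9.6174 mol.
Mass of NH4NO3 = 9.6174 × 80.052 = 769.90 g.

769.9 g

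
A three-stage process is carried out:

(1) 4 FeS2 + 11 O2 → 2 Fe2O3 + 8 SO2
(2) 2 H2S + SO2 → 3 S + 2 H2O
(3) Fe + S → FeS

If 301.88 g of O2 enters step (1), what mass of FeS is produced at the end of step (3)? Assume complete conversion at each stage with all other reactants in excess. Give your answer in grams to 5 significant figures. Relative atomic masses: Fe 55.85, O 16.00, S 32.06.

1809.4 g

M(O2) = 2(16.00) = 32.00 g/mol.
M(FeS) = 55.85 + 32.06 = 87.91 g/mol.
n(O2) = 301.88 / 32.00 = 9.43375 mol.
Reaction (1): O2→SO2 ratio 11:8 ⇒ n(SO2) = 6.86091 mol.
Reaction (2): SO2→S ratio 1:3 ⇒ n(S) = 20.5827 mol.
Reaction (3): S→FeS ratio 1:1 ⇒ n(FeS) = 20.5827 mol.
Mass of FeS = 20.5827 × 87.91 = 1809.43 g.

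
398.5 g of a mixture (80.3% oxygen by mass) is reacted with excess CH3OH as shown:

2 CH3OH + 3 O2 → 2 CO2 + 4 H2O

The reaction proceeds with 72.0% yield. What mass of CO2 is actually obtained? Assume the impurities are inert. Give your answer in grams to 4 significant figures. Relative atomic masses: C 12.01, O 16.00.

211.2 g

Pure O2 available = 398.5 g × 0.803 = 320.00 g.
M(O2) = 2(16.00) = 32.00 g/mol.
M(CO2) = 12.01 + 2(16.00) = 44.01 g/mol.
n(O2) = 320.00 g / 32.00 g/mol = 9.9999 mol.
From the equation the O2:CO2 mole ratio is 3:2, so n(CO2) = 9.9999 × 2/3 = 6.6666 mol.
Mass of CO2 = 6.6666 mol × 44.01 g/mol = 293.40 g.
Actual mass collected = 293.40 g × 0.720 = 211.25 g.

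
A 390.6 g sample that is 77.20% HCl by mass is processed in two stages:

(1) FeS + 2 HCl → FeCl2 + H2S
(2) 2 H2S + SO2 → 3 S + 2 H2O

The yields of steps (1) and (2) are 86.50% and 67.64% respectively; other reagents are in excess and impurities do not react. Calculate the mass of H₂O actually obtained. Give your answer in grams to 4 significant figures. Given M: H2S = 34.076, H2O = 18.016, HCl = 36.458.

43.59 g

Pure HCl = 390.6 × 0.7720 = 301.54 g.
n(HCl) = 301.54 / 36.458 = 8.2710 mol.
Step 1 (HCl:H2S = 2:1): theoretical n(H2S) = 4.1355 mol; at 86.50% yield, n(H2S) = 3.5772 mol.
Step 2 (H2S:H2O = 2:2): theoretical n(H2O) = 3.5772 mol, so theoretical mass = 3.5772 × 18.016 = 64.447 g.
At 67.64% yield, actual mass of H2O = 64.447 × 0.6764 = 43.592 g.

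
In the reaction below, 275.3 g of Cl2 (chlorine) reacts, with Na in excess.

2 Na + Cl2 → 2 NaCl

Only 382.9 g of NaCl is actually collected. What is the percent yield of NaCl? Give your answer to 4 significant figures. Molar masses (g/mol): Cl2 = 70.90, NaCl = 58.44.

84.37 %

n(Cl2) = 275.30 g / 70.90 g/mol = 3.8829 mol.
From the equation the Cl2:NaCl mole ratio is 1:2, so n(NaCl) = 3.8829 × 2/1 = 7.7659 mol.
Mass of NaCl = 7.7659 mol × 58.44 g/mol = 453.84 g.
This is the theoretical yield. Percent yield = 382.9 g / 453.84 g × 100% = 84.369%.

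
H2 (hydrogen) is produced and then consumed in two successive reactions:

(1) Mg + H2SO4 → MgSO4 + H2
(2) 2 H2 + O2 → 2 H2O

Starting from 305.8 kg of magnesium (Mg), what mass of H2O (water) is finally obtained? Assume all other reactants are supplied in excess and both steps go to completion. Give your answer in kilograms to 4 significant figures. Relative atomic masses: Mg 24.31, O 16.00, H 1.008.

226.6 kg

M(Mg) = 24.31 g/mol.
M(H2O) = 2(1.008) + 16.00 = 18.016 g/mol.
305.8 kg = 305800 g.
n(Mg) = 305800 / 24.31 = 12579 mol.
Step 1 gives a 1:1 ratio of Mg to H2, so n(H2) = 12579 mol.
In step 2 the H2:H2O ratio is 2:2, so n(H2O) = 12579 mol.
Mass of H2O = 12579 × 18.016 = 226630 g = 226.6 kg.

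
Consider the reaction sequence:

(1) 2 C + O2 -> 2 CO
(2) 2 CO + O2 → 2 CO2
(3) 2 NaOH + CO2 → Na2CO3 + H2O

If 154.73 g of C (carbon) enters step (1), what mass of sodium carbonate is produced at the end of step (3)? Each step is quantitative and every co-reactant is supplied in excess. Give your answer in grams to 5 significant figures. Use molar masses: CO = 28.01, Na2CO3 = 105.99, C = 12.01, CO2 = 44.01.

n(C) = 154.73 / 12.01 = 12.8834 mol.
Reaction (1): C→CO ratio 2:2 ⇒ n(CO) = 12.8834 mol.
Reaction (2): CO→CO2 ratio 2:2 ⇒ n(CO2) = 12.8834 mol.
Reaction (3): CO2→Na2CO3 ratio 1:1 ⇒ n(Na2CO3) = 12.8834 mol.
Mass of Na2CO3 = 12.8834 × 105.99 = 1365.51 g.

1365.5 g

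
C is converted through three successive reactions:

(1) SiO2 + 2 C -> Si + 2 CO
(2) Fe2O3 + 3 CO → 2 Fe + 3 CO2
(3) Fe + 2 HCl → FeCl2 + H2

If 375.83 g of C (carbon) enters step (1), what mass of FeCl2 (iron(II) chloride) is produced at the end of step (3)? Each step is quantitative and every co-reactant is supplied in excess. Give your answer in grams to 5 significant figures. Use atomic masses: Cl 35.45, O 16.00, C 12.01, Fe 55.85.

2644.3 g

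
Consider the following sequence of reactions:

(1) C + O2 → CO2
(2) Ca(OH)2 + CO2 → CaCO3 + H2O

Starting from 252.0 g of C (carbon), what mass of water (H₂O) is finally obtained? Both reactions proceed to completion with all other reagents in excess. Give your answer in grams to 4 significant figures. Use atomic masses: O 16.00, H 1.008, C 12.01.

M(C) = 12.01 g/mol.
M(H2O) = 2(1.008) + 16.00 = 18.016 g/mol.
n(C) = 252.00 / 12.01 = 20.983 mol.
Step 1 gives a 1:1 ratio of C to CO2, so n(CO2) = 20.983 mol.
In step 2 the CO2:H2O ratio is 1:1, so n(H2O) = 20.983 mol.
Mass of H2O = 20.983 × 18.016 = 378.02 g.

378.0 g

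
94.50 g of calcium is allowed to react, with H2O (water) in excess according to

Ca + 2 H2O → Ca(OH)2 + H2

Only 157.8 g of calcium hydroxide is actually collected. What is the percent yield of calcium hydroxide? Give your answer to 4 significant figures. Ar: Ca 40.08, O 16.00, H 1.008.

90.33 %

M(Ca) = 40.08 g/mol.
M(Ca(OH)2) = 40.08 + 2(16.00) + 2(1.008) = 74.096 g/mol.
n(Ca) = 94.500 g / 40.08 g/mol = 2.3578 mol.
From the equation the Ca:Ca(OH)2 mole ratio is 1:1, so n(Ca(OH)2) = 2.3578 × 1/1 = 2.3578 mol.
Mass of Ca(OH)2 = 2.3578 mol × 74.096 g/mol = 174.70 g.
This is the theoretical yield. Percent yield = 157.8 g / 174.70 g × 100% = 90.325%.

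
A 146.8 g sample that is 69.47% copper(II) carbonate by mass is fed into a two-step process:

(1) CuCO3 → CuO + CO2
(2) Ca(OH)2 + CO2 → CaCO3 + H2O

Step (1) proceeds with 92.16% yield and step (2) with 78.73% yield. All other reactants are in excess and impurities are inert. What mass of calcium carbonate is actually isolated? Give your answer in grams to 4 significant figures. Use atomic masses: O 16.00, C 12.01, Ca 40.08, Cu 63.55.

Pure CuCO3 = 146.8 × 0.6947 = 101.98 g.
M(CuCO3) = 63.55 + 12.01 + 3(16.00) = 123.56 g/mol.
M(CaCO3) = 40.08 + 12.01 + 3(16.00) = 100.09 g/mol.
n(CuCO3) = 101.98 / 123.56 = 0.82536 mol.
Step 1 (CuCO3:CO2 = 1:1): theoretical n(CO2) = 0.82536 mol; at 92.16% yield, n(CO2) = 0.76066 mol.
Step 2 (CO2:CaCO3 = 1:1): theoretical n(CaCO3) = 0.76066 mol, so theoretical mass = 0.76066 × 100.09 = 76.134 g.
At 78.73% yield, actual mass of CaCO3 = 76.134 × 0.7873 = 59.940 g.

59.94 g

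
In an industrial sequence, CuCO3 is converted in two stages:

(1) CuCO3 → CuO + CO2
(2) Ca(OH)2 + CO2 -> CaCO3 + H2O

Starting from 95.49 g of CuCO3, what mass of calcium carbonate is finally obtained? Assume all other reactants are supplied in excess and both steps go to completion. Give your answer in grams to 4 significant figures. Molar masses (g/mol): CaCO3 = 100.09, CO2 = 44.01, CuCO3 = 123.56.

77.35 g

n(CuCO3) = 95.490 / 123.56 = 0.77282 mol.
Step 1 gives a 1:1 ratio of CuCO3 to CO2, so n(CO2) = 0.77282 mol.
In step 2 the CO2:CaCO3 ratio is 1:1, so n(CaCO3) = 0.77282 mol.
Mass of CaCO3 = 0.77282 × 100.09 = 77.352 g.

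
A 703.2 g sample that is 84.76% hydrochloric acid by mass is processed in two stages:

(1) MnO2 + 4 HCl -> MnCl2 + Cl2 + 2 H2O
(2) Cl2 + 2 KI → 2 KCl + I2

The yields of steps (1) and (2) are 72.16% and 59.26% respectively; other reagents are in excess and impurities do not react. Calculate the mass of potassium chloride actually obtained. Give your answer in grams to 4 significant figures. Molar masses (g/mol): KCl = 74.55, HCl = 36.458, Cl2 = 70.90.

Pure HCl = 703.2 × 0.8476 = 596.03 g.
n(HCl) = 596.03 / 36.458 = 16.348 mol.
Step 1 (HCl:Cl2 = 4:1): theoretical n(Cl2) = 4.0871 mol; at 72.16% yield, n(Cl2) = 2.9493 mol.
Step 2 (Cl2:KCl = 1:2): theoretical n(KCl) = 5.8985 mol, so theoretical mass = 5.8985 × 74.55 = 439.74 g.
At 59.26% yield, actual mass of KCl = 439.74 × 0.5926 = 260.59 g.

260.6 g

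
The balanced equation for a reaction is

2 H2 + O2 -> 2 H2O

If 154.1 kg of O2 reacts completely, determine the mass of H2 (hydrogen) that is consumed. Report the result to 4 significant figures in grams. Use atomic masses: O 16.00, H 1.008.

M(O2) = 2(16.00) = 32.00 g/mol.
M(H2) = 2(1.008) = 2.016 g/mol.
Convert: 154.1 kg = 154100 g.
n(O2) = 154100 g / 32.00 g/mol = 4815.6 mol.
From the equation the O2:H2 mole ratio is 1:2, so n(H2) = 4815.6 × 2/1 = 9631.2 mol.
Mass of H2 = 9631.2 mol × 2.016 g/mol = 19417 g.

19420 g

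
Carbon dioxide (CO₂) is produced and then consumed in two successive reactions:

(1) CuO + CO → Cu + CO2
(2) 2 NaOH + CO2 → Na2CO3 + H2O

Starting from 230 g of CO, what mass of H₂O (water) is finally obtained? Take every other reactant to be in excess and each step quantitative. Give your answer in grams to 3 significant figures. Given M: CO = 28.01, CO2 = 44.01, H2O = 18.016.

n(CO) = 230.0 / 28.01 = 8.211 mol.
Step 1 gives a 1:1 ratio of CO to CO2, so n(CO2) = 8.211 mol.
In step 2 the CO2:H2O ratio is 1:1, so n(H2O) = 8.211 mol.
Mass of H2O = 8.211 × 18.016 = 147.9 g.

148 g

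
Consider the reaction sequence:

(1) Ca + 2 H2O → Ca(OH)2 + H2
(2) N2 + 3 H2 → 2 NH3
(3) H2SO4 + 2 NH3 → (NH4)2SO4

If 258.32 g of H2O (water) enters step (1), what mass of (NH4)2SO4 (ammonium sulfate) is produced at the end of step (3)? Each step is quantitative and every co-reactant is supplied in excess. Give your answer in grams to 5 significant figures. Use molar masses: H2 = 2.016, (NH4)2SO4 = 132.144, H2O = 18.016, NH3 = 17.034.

315.79 g

n(H2O) = 258.32 / 18.016 = 14.3384 mol.
Reaction (1): H2O→H2 ratio 2:1 ⇒ n(H2) = 7.16918 mol.
Reaction (2): H2→NH3 ratio 3:2 ⇒ n(NH3) = 4.77946 mol.
Reaction (3): NH3→(NH4)2SO4 ratio 2:1 ⇒ n((NH4)2SO4) = 2.38973 mol.
Mass of (NH4)2SO4 = 2.38973 × 132.144 = 315.788 g.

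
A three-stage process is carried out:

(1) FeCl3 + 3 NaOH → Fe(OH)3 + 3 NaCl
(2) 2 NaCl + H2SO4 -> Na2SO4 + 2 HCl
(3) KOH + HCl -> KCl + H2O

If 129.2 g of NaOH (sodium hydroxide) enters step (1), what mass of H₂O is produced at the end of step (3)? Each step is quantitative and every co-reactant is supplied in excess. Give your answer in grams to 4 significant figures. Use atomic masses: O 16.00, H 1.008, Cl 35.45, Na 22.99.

M(NaOH) = 22.99 + 16.00 + 1.008 = 39.998 g/mol.
M(H2O) = 2(1.008) + 16.00 = 18.016 g/mol.
n(NaOH) = 129.2 / 39.998 = 3.2302 mol.
Reaction (1): NaOH→NaCl ratio 3:3 ⇒ n(NaCl) = 3.2302 mol.
Reaction (2): NaCl→HCl ratio 2:2 ⇒ n(HCl) = 3.2302 mol.
Reaction (3): HCl→H2O ratio 1:1 ⇒ n(H2O) = 3.2302 mol.
Mass of H2O = 3.2302 × 18.016 = 58.195 g.

58.19 g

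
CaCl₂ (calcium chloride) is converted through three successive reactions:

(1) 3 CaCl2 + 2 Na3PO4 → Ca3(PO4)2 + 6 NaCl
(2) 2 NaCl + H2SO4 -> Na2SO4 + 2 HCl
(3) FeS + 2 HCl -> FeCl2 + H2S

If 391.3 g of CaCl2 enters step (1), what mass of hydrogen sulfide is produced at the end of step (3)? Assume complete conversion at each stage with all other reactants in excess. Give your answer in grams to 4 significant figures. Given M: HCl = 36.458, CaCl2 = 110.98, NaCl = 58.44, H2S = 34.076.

n(CaCl2) = 391.3 / 110.98 = 3.5259 mol.
Reaction (1): CaCl2→NaCl ratio 3:6 ⇒ n(NaCl) = 7.0517 mol.
Reaction (2): NaCl→HCl ratio 2:2 ⇒ n(HCl) = 7.0517 mol.
Reaction (3): HCl→H2S ratio 2:1 ⇒ n(H2S) = 3.5259 mol.
Mass of H2S = 3.5259 × 34.076 = 120.15 g.

120.1 g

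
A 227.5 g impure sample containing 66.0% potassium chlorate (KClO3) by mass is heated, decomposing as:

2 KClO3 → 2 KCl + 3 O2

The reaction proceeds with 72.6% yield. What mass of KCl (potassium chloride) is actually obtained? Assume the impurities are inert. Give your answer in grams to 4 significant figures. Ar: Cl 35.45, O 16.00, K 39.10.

66.31 g

Pure KClO3 available = 227.5 g × 0.660 = 150.15 g.
M(KClO3) = 39.10 + 35.45 + 3(16.00) = 122.55 g/mol.
M(KCl) = 39.10 + 35.45 = 74.55 g/mol.
n(KClO3) = 150.15 g / 122.55 g/mol = 1.2252 mol.
From the equation the KClO3:KCl mole ratio is 2:2, so n(KCl) = 1.2252 × 2/2 = 1.2252 mol.
Mass of KCl = 1.2252 mol × 74.55 g/mol = 91.340 g.
Actual mass collected = 91.340 g × 0.726 = 66.313 g.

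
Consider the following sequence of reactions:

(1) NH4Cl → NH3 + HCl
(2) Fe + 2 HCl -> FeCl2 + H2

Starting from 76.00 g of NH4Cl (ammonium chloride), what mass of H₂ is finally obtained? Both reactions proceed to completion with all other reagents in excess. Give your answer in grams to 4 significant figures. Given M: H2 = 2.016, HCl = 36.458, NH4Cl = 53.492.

n(NH4Cl) = 76.000 / 53.492 = 1.4208 mol.
Step 1 gives a 1:1 ratio of NH4Cl to HCl, so n(HCl) = 1.4208 mol.
In step 2 the HCl:H2 ratio is 2:1, so n(H2) = 0.71039 mol.
Mass of H2 = 0.71039 × 2.016 = 1.4321 g.

1.432 g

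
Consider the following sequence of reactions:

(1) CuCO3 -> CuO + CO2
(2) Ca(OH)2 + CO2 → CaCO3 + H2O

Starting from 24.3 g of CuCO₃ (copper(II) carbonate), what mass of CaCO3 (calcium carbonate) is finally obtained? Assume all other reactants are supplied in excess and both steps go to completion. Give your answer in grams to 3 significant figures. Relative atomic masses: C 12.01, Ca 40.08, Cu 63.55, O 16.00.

M(CuCO3) = 63.55 + 12.01 + 3(16.00) = 123.56 g/mol.
M(CaCO3) = 40.08 + 12.01 + 3(16.00) = 100.09 g/mol.
n(CuCO3) = 24.30 / 123.56 = 0.1967 mol.
Step 1 gives a 1:1 ratio of CuCO3 to CO2, so n(CO2) = 0.1967 mol.
In step 2 the CO2:CaCO3 ratio is 1:1, so n(CaCO3) = 0.1967 mol.
Mass of CaCO3 = 0.1967 × 100.09 = 19.68 g.

19.7 g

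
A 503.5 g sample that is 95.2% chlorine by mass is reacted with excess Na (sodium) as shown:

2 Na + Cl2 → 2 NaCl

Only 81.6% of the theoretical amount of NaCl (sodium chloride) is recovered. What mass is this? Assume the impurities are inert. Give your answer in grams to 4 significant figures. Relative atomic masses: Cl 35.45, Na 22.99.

Pure Cl2 available = 503.5 g × 0.952 = 479.33 g.
M(Cl2) = 2(35.45) = 70.90 g/mol.
M(NaCl) = 22.99 + 35.45 = 58.44 g/mol.
n(Cl2) = 479.33 g / 70.90 g/mol = 6.7607 mol.
From the equation the Cl2:NaCl mole ratio is 1:2, so n(NaCl) = 6.7607 × 2/1 = 13.521 mol.
Mass of NaCl = 13.521 mol × 58.44 g/mol = 790.19 g.
Actual mass collected = 790.19 g × 0.816 = 644.79 g.

644.8 g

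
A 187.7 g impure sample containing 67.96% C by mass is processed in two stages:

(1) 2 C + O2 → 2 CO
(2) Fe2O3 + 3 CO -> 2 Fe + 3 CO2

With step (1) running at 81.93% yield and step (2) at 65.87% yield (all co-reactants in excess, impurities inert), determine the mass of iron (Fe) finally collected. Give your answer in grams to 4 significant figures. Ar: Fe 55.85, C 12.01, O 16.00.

Pure C = 187.7 × 0.6796 = 127.56 g.
M(C) = 12.01 g/mol.
M(Fe) = 55.85 g/mol.
n(C) = 127.56 / 12.01 = 10.621 mol.
Step 1 (C:CO = 2:2): theoretical n(CO) = 10.621 mol; at 81.93% yield, n(CO) = 8.7020 mol.
Step 2 (CO:Fe = 3:2): theoretical n(Fe) = 5.8013 mol, so theoretical mass = 5.8013 × 55.85 = 324.00 g.
At 65.87% yield, actual mass of Fe = 324.00 × 0.6587 = 213.42 g.

213.4 g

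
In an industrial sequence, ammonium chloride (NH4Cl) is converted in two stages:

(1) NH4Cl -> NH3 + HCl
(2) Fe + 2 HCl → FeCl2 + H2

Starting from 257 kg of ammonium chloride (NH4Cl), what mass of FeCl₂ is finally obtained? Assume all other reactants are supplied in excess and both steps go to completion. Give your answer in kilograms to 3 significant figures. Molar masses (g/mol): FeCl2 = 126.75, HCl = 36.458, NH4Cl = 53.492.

257 kg = 257000 g.
n(NH4Cl) = 257000 / 53.492 = 4804 mol.
Step 1 gives a 1:1 ratio of NH4Cl to HCl, so n(HCl) = 4804 mol.
In step 2 the HCl:FeCl2 ratio is 2:1, so n(FeCl2) = 2402 mol.
Mass of FeCl2 = 2402 × 126.75 = 304500 g = 304 kg.

304 kg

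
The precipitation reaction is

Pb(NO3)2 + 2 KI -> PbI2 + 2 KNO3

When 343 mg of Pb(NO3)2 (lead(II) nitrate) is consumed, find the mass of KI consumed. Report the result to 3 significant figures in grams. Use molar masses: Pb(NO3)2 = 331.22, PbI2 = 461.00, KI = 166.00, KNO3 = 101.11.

0.344 g

Convert: 343 mg = 0.3430 g.
n(Pb(NO3)2) = 0.3430 g / 331.22 g/mol = 0.001036 mol.
From the equation the Pb(NO3)2:KI mole ratio is 1:2, so n(KI) = 0.001036 × 2/1 = 0.002071 mol.
Mass of KI = 0.002071 mol × 166.00 g/mol = 0.3438 g.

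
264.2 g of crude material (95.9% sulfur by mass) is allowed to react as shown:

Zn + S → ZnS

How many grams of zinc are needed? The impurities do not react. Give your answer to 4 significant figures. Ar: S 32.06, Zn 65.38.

516.7 g

Mass of pure S = 264.2 g × 0.959 = 253.37 g.
M(S) = 32.06 g/mol.
M(Zn) = 65.38 g/mol.
n(S) = 253.37 g / 32.06 g/mol = 7.9029 mol.
From the equation the S:Zn mole ratio is 1:1, so n(Zn) = 7.9029 × 1/1 = 7.9029 mol.
Mass of Zn = 7.9029 mol × 65.38 g/mol = 516.69 g.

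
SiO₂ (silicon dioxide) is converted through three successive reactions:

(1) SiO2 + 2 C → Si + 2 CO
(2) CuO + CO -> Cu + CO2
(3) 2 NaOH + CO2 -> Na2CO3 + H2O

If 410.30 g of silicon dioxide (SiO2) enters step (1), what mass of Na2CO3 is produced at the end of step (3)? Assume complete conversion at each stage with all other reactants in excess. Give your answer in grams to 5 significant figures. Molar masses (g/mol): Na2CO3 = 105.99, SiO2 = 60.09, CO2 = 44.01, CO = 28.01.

1447.4 g

n(SiO2) = 410.30 / 60.09 = 6.82809 mol.
Reaction (1): SiO2→CO ratio 1:2 ⇒ n(CO) = 13.6562 mol.
Reaction (2): CO→CO2 ratio 1:1 ⇒ n(CO2) = 13.6562 mol.
Reaction (3): CO2→Na2CO3 ratio 1:1 ⇒ n(Na2CO3) = 13.6562 mol.
Mass of Na2CO3 = 13.6562 × 105.99 = 1447.42 g.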